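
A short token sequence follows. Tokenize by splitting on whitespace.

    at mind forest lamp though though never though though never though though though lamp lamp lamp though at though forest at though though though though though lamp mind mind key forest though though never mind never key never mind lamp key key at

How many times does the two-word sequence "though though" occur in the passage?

9

Scanning the 42 overlapping bigram windows for "though though":
  position 5–6: though though
  position 8–9: though though
  position 11–12: though though
  position 12–13: though though
  position 22–23: though though
  position 23–24: though though
  position 24–25: though though
  position 25–26: though though
  position 32–33: though though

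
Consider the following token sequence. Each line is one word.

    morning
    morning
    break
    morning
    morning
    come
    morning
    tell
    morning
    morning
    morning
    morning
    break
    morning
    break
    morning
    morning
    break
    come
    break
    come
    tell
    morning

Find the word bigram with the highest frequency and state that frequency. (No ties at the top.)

"morning morning", 6 times

Bigram frequencies (highest first):
  morning morning: 6
  morning break: 4
  break morning: 3
  tell morning: 2
  break come: 2
  morning come: 1
  … (4 more, each ≤ 1)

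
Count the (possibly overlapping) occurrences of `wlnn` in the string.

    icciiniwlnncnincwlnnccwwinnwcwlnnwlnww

3

Sliding a length-4 window over the 38 characters (35 positions):
  position 8–11: wlnn
  position 17–20: wlnn
  position 30–33: wlnn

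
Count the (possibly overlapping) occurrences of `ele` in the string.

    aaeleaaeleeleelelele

Sliding a length-3 window over the 20 characters (18 positions):
  position 3–5: ele
  position 8–10: ele
  position 11–13: ele
  position 14–16: ele
  position 16–18: ele
  position 18–20: ele

6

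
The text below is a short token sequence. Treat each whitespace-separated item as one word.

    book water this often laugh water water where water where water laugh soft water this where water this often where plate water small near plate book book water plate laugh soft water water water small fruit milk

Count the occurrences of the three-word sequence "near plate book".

1

Scanning the 35 overlapping trigram windows for "near plate book":
  position 24–26: near plate book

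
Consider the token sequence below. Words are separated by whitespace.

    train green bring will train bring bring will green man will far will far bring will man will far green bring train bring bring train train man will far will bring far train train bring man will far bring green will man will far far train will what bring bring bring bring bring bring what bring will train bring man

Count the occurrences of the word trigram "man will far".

Scanning the 58 overlapping trigram windows for "man will far":
  position 10–12: man will far
  position 17–19: man will far
  position 27–29: man will far
  position 36–38: man will far
  position 42–44: man will far

5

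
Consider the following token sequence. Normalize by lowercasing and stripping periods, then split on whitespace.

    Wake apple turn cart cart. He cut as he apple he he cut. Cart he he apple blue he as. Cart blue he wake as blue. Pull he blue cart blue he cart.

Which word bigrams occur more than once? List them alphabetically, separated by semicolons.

Bigram counts meeting the condition (more than once):
  blue he: 3
  cart blue: 2
  cart he: 2
  he apple: 2
  he cut: 2
  he he: 2

blue he; cart blue; cart he; he apple; he cut; he he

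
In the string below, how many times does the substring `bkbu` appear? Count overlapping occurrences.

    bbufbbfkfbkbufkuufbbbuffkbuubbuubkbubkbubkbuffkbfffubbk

4

Sliding a length-4 window over the 55 characters (52 positions):
  position 10–13: bkbu
  position 33–36: bkbu
  position 37–40: bkbu
  position 41–44: bkbu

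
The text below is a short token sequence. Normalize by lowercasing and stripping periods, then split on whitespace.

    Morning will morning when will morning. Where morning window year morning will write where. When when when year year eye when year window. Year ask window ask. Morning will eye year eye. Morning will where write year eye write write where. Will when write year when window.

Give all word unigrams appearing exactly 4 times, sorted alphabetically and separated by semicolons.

eye; where; window

Unigram counts meeting the condition (exactly 4 times):
  eye: 4
  where: 4
  window: 4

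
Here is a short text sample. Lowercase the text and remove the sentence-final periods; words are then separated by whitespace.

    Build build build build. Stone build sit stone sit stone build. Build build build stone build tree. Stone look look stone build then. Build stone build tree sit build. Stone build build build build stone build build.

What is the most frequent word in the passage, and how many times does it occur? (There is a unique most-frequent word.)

"build", 20 times

Unigram frequencies (highest first):
  build: 20
  stone: 9
  sit: 3
  tree: 2
  look: 2
  then: 1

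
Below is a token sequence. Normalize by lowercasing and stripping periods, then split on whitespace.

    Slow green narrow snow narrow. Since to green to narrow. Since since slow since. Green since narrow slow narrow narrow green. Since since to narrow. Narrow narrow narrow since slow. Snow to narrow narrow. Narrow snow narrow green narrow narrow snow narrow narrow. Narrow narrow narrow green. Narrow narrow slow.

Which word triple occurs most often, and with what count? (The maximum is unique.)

Trigram frequencies (highest first):
  narrow narrow narrow: 6
  narrow snow narrow: 3
  narrow narrow green: 2
  to narrow narrow: 2
  narrow narrow snow: 2
  narrow green narrow: 2
  … (30 more, each ≤ 2)

"narrow narrow narrow", 6 times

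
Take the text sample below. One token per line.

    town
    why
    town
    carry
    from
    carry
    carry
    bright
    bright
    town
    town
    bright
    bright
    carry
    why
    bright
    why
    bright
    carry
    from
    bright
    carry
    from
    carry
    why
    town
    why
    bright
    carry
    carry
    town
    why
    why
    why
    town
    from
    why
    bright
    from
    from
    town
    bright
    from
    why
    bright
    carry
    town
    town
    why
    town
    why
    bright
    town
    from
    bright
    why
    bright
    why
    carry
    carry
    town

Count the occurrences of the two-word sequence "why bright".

Scanning the 60 overlapping bigram windows for "why bright":
  position 15–16: why bright
  position 17–18: why bright
  position 27–28: why bright
  position 37–38: why bright
  position 44–45: why bright
  position 51–52: why bright
  position 56–57: why bright

7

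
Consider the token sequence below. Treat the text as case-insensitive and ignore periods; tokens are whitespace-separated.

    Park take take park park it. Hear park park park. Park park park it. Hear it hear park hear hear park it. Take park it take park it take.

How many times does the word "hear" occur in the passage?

5

Scanning the 29 tokens for "hear":
  position 7: hear
  position 15: hear
  position 17: hear
  position 19: hear
  position 20: hear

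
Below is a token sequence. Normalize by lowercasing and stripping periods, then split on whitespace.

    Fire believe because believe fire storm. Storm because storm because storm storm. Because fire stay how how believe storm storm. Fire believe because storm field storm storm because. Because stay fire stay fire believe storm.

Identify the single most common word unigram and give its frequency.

Unigram frequencies (highest first):
  storm: 11
  because: 7
  fire: 6
  believe: 5
  stay: 3
  how: 2
  … (1 more, each ≤ 1)

"storm", 11 times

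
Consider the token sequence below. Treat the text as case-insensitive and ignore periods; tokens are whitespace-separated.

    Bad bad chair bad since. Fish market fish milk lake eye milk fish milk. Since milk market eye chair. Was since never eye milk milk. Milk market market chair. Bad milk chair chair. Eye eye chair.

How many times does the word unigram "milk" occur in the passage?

Scanning the 36 tokens for "milk":
  position 9: milk
  position 12: milk
  position 14: milk
  position 16: milk
  position 24: milk
  position 25: milk
  position 26: milk
  position 31: milk

8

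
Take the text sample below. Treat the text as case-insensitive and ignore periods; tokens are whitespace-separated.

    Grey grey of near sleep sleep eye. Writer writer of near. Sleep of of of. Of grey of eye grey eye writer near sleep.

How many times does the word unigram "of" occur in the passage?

7

Scanning the 24 tokens for "of":
  position 3: of
  position 10: of
  position 13: of
  position 14: of
  position 15: of
  position 16: of
  position 18: of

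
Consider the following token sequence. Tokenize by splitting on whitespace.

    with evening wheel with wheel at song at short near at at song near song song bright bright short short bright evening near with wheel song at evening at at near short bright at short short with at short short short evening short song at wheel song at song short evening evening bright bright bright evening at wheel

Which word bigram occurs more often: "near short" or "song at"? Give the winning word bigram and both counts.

"song at" (4 vs 1)

"near short": 1 occurrence
"song at": 4 occurrences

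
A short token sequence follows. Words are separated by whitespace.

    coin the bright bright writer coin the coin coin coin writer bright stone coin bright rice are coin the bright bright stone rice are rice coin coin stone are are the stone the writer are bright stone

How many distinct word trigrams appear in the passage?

33

37 tokens → 35 trigram windows in total.
Repeated trigrams (each contributes count−1 duplicates):
  coin the bright: 2
  the bright bright: 2
2 duplicate windows → 35 − 2 = 33 distinct.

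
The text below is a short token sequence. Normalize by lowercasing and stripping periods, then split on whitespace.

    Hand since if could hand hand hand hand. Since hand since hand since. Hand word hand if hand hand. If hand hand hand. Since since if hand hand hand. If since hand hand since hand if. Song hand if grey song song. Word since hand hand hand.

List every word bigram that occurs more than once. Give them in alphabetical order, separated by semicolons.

Bigram counts meeting the condition (more than once):
  hand hand: 11
  hand if: 5
  hand since: 6
  if hand: 3
  since hand: 6
  since if: 2

hand hand; hand if; hand since; if hand; since hand; since if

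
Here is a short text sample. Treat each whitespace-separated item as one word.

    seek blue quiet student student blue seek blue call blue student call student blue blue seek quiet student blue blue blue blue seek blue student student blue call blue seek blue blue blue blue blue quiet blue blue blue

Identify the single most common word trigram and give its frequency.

"blue blue blue", 6 times

Trigram frequencies (highest first):
  blue blue blue: 6
  blue seek blue: 3
  student student blue: 2
  blue call blue: 2
  student blue blue: 2
  blue blue seek: 2
  … (20 more, each ≤ 1)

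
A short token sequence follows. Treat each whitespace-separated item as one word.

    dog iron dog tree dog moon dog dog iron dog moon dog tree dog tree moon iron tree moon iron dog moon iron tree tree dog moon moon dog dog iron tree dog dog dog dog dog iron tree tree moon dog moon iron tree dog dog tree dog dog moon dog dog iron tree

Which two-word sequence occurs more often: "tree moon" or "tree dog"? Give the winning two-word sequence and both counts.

"tree moon": 3 occurrences
"tree dog": 6 occurrences

"tree dog" (6 vs 3)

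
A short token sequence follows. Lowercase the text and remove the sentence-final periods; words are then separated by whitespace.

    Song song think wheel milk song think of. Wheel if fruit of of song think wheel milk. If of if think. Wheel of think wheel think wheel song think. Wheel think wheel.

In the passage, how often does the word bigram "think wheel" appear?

Scanning the 31 overlapping bigram windows for "think wheel":
  position 3–4: think wheel
  position 15–16: think wheel
  position 21–22: think wheel
  position 24–25: think wheel
  position 26–27: think wheel
  position 29–30: think wheel
  position 31–32: think wheel

7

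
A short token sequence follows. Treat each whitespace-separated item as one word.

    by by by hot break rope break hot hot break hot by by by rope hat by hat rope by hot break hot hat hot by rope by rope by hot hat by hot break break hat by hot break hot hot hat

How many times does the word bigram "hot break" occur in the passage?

5

Scanning the 42 overlapping bigram windows for "hot break":
  position 4–5: hot break
  position 9–10: hot break
  position 21–22: hot break
  position 34–35: hot break
  position 39–40: hot break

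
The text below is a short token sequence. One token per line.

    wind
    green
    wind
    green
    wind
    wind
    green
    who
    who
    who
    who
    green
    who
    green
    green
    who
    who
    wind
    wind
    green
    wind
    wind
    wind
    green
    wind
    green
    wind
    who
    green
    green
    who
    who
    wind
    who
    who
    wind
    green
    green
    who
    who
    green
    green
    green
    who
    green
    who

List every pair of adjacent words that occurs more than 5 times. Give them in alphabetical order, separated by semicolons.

Bigram counts meeting the condition (more than 5 times):
  green who: 7
  who who: 7
  wind green: 7

green who; who who; wind green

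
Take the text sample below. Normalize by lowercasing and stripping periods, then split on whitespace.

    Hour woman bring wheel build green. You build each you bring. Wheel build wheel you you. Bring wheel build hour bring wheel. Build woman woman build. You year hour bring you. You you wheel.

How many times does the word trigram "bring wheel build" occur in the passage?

Scanning the 32 overlapping trigram windows for "bring wheel build":
  position 3–5: bring wheel build
  position 11–13: bring wheel build
  position 17–19: bring wheel build
  position 21–23: bring wheel build

4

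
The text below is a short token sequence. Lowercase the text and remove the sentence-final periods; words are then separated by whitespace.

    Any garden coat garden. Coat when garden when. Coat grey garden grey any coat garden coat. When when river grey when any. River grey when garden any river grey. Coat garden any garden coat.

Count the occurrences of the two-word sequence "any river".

Scanning the 33 overlapping bigram windows for "any river":
  position 22–23: any river
  position 27–28: any river

2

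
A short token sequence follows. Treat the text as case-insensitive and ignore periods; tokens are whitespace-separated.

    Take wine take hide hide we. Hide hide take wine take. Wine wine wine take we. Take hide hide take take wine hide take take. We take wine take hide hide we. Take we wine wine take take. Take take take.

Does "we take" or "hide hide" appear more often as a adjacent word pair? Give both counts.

"hide hide" (4 vs 3)

"we take": 3 occurrences
"hide hide": 4 occurrences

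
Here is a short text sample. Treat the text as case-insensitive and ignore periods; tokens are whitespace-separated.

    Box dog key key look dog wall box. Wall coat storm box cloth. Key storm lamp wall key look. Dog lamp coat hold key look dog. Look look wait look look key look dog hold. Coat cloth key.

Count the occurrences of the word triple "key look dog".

4

Scanning the 36 overlapping trigram windows for "key look dog":
  position 4–6: key look dog
  position 18–20: key look dog
  position 24–26: key look dog
  position 32–34: key look dog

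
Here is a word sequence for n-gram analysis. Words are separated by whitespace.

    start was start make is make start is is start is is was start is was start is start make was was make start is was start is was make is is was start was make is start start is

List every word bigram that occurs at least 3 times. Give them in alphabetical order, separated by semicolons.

is is; is start; is was; make is; start is; was make; was start

Bigram counts meeting the condition (at least 3 times):
  is is: 3
  is start: 3
  is was: 5
  make is: 3
  start is: 7
  was make: 3
  was start: 5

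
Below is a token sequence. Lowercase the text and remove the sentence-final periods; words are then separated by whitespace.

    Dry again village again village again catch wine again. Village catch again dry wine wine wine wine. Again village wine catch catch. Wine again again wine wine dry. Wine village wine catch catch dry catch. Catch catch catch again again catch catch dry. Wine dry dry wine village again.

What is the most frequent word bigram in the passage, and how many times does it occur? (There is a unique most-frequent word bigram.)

Bigram frequencies (highest first):
  catch catch: 6
  again village: 4
  dry wine: 4
  wine wine: 4
  village again: 3
  wine again: 3
  … (15 more, each ≤ 2)

"catch catch", 6 times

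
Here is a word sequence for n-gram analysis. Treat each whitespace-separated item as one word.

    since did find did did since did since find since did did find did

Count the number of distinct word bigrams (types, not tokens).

7

14 tokens → 13 bigram windows in total.
Repeated bigrams (each contributes count−1 duplicates):
  since did: 3
  did did: 2
  did find: 2
  did since: 2
  find did: 2
6 duplicate windows → 13 − 6 = 7 distinct.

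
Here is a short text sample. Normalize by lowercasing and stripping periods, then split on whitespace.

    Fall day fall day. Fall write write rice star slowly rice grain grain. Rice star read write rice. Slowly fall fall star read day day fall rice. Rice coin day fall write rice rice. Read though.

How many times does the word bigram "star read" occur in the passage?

Scanning the 35 overlapping bigram windows for "star read":
  position 15–16: star read
  position 22–23: star read

2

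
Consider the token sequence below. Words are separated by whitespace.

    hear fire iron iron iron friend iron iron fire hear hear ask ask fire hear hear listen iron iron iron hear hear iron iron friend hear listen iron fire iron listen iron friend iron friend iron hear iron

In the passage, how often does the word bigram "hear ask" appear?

1

Scanning the 37 overlapping bigram windows for "hear ask":
  position 11–12: hear ask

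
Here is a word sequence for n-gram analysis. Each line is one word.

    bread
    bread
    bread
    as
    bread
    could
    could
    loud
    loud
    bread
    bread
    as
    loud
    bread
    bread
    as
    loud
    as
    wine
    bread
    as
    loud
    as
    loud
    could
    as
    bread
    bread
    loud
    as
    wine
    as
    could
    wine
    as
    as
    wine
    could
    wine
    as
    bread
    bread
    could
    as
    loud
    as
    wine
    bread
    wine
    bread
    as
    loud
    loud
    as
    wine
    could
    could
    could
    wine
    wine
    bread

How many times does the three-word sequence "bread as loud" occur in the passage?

4

Scanning the 59 overlapping trigram windows for "bread as loud":
  position 11–13: bread as loud
  position 15–17: bread as loud
  position 20–22: bread as loud
  position 50–52: bread as loud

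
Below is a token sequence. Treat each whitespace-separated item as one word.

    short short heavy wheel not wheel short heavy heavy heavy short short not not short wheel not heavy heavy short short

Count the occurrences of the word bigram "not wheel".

Scanning the 20 overlapping bigram windows for "not wheel":
  position 5–6: not wheel

1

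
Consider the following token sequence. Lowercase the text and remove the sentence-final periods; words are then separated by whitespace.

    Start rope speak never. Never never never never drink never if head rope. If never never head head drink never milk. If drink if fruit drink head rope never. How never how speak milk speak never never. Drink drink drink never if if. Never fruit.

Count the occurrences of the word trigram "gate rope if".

0

Scanning the 43 overlapping trigram windows for "gate rope if":
  (none found)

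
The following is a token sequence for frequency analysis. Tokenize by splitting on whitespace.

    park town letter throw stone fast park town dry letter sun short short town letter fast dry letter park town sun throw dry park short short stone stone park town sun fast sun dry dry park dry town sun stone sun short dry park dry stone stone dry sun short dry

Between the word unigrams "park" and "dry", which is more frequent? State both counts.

"dry" (10 vs 7)

"park": 7 occurrences
"dry": 10 occurrences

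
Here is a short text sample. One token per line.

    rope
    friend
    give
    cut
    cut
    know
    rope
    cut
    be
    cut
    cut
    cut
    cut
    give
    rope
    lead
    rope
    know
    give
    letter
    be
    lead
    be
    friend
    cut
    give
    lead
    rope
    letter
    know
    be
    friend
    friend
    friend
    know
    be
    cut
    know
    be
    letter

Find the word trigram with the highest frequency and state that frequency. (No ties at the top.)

Trigram frequencies (highest first):
  cut cut cut: 2
  rope friend give: 1
  friend give cut: 1
  give cut cut: 1
  cut cut know: 1
  cut know rope: 1
  … (31 more, each ≤ 1)

"cut cut cut", 2 times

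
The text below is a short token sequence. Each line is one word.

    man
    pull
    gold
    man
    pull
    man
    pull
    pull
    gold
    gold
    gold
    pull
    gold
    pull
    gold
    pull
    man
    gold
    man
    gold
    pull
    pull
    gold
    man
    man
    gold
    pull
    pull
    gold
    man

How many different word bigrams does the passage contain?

9

30 tokens → 29 bigram windows in total.
Repeated bigrams (each contributes count−1 duplicates):
  pull gold: 6
  gold pull: 5
  gold man: 4
  man gold: 3
  man pull: 3
  pull pull: 3
  gold gold: 2
  pull man: 2
20 duplicate windows → 29 − 20 = 9 distinct.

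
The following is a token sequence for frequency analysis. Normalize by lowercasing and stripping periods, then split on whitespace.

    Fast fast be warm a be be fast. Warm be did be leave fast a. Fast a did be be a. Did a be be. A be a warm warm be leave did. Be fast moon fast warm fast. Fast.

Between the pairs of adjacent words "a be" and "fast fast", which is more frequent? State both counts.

"a be" (3 vs 2)

"a be": 3 occurrences
"fast fast": 2 occurrences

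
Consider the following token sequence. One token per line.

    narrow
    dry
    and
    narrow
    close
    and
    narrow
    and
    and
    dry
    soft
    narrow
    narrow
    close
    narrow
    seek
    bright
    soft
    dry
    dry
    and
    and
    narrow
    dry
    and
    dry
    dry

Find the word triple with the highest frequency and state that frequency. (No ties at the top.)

Trigram frequencies (highest first):
  narrow dry and: 2
  dry and narrow: 1
  and narrow close: 1
  narrow close and: 1
  close and narrow: 1
  and narrow and: 1
  … (18 more, each ≤ 1)

"narrow dry and", 2 times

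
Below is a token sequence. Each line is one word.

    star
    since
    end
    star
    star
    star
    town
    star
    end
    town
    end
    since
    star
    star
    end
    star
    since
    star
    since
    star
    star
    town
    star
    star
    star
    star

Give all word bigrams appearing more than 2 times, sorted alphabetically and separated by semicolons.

Bigram counts meeting the condition (more than 2 times):
  since star: 3
  star since: 3
  star star: 7

since star; star since; star star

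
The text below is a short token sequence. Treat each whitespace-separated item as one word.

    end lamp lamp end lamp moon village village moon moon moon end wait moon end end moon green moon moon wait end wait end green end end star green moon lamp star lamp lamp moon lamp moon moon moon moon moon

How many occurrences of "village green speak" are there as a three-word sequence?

Scanning the 39 overlapping trigram windows for "village green speak":
  (none found)

0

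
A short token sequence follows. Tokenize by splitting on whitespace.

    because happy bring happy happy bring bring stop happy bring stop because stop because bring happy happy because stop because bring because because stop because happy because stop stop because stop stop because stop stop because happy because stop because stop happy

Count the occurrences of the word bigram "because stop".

Scanning the 41 overlapping bigram windows for "because stop":
  position 12–13: because stop
  position 18–19: because stop
  position 23–24: because stop
  position 27–28: because stop
  position 30–31: because stop
  position 33–34: because stop
  position 38–39: because stop
  position 40–41: because stop

8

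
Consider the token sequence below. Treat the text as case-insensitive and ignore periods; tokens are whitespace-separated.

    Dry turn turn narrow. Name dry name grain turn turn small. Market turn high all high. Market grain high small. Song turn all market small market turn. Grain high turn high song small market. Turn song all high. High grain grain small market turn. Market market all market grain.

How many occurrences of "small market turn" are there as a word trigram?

Scanning the 47 overlapping trigram windows for "small market turn":
  position 11–13: small market turn
  position 25–27: small market turn
  position 33–35: small market turn
  position 42–44: small market turn

4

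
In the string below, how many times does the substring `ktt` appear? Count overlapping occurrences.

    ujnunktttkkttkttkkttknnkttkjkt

5

Sliding a length-3 window over the 30 characters (28 positions):
  position 6–8: ktt
  position 11–13: ktt
  position 14–16: ktt
  position 18–20: ktt
  position 24–26: ktt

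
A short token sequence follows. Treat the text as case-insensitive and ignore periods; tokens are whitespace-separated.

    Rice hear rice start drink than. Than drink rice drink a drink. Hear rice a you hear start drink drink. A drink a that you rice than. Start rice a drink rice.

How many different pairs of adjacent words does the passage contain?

23

32 tokens → 31 bigram windows in total.
Repeated bigrams (each contributes count−1 duplicates):
  a drink: 3
  drink a: 3
  drink rice: 2
  hear rice: 2
  rice a: 2
  start drink: 2
8 duplicate windows → 31 − 8 = 23 distinct.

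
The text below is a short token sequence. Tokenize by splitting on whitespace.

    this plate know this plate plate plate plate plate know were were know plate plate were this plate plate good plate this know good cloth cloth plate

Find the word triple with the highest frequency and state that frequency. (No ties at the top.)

Trigram frequencies (highest first):
  plate plate plate: 3
  this plate plate: 2
  this plate know: 1
  plate know this: 1
  know this plate: 1
  plate plate know: 1
  … (16 more, each ≤ 1)

"plate plate plate", 3 times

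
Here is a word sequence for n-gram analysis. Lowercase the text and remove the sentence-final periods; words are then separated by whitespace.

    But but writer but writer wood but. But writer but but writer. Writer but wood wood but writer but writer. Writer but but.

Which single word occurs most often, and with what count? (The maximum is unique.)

"but", 12 times

Unigram frequencies (highest first):
  but: 12
  writer: 8
  wood: 3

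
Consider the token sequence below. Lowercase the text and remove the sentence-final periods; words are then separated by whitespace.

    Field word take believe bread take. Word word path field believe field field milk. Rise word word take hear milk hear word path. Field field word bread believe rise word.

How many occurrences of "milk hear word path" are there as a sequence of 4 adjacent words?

Scanning the 27 overlapping 4-gram windows for "milk hear word path":
  position 20–23: milk hear word path

1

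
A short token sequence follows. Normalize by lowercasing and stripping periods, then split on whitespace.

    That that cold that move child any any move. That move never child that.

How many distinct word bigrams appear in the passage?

14 tokens → 13 bigram windows in total.
Repeated bigrams (each contributes count−1 duplicates):
  that move: 2
1 duplicate windows → 13 − 1 = 12 distinct.

12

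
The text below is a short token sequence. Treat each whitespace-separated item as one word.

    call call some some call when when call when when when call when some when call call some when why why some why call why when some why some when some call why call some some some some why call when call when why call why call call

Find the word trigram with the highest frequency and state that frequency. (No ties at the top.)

"when call when", 3 times

Trigram frequencies (highest first):
  when call when: 3
  call call some: 2
  call some some: 2
  call when when: 2
  when when call: 2
  some why call: 2
  … (30 more, each ≤ 2)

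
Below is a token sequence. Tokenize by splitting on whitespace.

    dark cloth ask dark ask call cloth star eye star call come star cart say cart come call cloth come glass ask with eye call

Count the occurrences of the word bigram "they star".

0

Scanning the 24 overlapping bigram windows for "they star":
  (none found)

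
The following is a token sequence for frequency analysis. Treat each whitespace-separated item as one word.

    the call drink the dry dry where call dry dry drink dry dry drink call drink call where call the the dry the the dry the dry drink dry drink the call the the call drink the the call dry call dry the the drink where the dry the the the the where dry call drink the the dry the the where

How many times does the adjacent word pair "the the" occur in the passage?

10

Scanning the 61 overlapping bigram windows for "the the":
  position 20–21: the the
  position 23–24: the the
  position 33–34: the the
  position 37–38: the the
  position 43–44: the the
  position 49–50: the the
  position 50–51: the the
  position 51–52: the the
  position 57–58: the the
  position 60–61: the the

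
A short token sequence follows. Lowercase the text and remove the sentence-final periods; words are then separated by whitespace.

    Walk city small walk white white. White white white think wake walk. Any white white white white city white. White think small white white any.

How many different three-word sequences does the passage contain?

25 tokens → 23 trigram windows in total.
Repeated trigrams (each contributes count−1 duplicates):
  white white white: 5
  white white think: 2
5 duplicate windows → 23 − 5 = 18 distinct.

18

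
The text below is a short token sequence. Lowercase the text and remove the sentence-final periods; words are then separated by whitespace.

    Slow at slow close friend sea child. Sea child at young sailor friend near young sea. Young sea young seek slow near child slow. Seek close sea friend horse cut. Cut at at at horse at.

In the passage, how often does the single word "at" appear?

Scanning the 36 tokens for "at":
  position 2: at
  position 10: at
  position 32: at
  position 33: at
  position 34: at
  position 36: at

6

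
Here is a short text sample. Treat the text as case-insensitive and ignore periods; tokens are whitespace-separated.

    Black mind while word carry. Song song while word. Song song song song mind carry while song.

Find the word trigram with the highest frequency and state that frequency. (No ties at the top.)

"song song song", 2 times

Trigram frequencies (highest first):
  song song song: 2
  black mind while: 1
  mind while word: 1
  while word carry: 1
  word carry song: 1
  carry song song: 1
  … (8 more, each ≤ 1)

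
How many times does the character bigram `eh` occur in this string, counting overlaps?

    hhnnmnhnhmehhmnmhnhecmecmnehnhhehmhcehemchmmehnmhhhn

Sliding a length-2 window over the 52 characters (51 positions):
  position 11–12: eh
  position 27–28: eh
  position 32–33: eh
  position 37–38: eh
  position 45–46: eh

5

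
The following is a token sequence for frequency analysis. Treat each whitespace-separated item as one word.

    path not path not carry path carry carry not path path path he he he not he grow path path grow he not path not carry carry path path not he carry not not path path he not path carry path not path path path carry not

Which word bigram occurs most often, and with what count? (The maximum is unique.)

Bigram frequencies (highest first):
  path path: 7
  not path: 6
  path not: 5
  carry path: 3
  path carry: 3
  carry not: 3
  … (12 more, each ≤ 3)

"path path", 7 times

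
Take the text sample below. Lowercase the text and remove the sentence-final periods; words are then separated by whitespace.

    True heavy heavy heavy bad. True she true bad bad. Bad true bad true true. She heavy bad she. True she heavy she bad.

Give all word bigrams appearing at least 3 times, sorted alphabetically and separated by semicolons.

bad true; true she

Bigram counts meeting the condition (at least 3 times):
  bad true: 3
  true she: 3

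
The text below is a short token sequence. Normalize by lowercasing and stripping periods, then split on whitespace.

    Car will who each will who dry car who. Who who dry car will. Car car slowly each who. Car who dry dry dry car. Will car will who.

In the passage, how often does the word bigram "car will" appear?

Scanning the 28 overlapping bigram windows for "car will":
  position 1–2: car will
  position 13–14: car will
  position 25–26: car will
  position 27–28: car will

4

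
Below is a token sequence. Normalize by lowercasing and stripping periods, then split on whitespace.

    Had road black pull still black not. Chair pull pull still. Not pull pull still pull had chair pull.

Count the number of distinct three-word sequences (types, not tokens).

19 tokens → 17 trigram windows in total.
Repeated trigrams (each contributes count−1 duplicates):
  pull pull still: 2
1 duplicate windows → 17 − 1 = 16 distinct.

16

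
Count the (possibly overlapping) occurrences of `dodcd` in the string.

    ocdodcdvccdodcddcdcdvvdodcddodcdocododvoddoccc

Sliding a length-5 window over the 46 characters (42 positions):
  position 3–7: dodcd
  position 11–15: dodcd
  position 23–27: dodcd
  position 28–32: dodcd

4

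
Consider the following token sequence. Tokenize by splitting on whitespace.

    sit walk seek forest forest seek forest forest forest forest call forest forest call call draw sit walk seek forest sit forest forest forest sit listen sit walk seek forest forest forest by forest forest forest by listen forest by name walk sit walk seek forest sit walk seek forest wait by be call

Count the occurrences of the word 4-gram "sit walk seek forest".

5

Scanning the 51 overlapping 4-gram windows for "sit walk seek forest":
  position 1–4: sit walk seek forest
  position 17–20: sit walk seek forest
  position 27–30: sit walk seek forest
  position 43–46: sit walk seek forest
  position 47–50: sit walk seek forest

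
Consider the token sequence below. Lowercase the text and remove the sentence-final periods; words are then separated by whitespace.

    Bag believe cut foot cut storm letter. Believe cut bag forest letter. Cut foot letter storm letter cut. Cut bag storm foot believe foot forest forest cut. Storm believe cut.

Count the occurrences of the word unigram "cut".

8

Scanning the 30 tokens for "cut":
  position 3: cut
  position 5: cut
  position 9: cut
  position 13: cut
  position 18: cut
  position 19: cut
  position 27: cut
  position 30: cut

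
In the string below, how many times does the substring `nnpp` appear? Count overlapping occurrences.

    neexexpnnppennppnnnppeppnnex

3

Sliding a length-4 window over the 28 characters (25 positions):
  position 8–11: nnpp
  position 13–16: nnpp
  position 18–21: nnpp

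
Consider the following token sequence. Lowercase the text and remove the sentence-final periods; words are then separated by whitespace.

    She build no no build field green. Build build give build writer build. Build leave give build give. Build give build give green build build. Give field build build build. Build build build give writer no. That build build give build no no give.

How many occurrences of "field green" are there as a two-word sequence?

1

Scanning the 43 overlapping bigram windows for "field green":
  position 6–7: field green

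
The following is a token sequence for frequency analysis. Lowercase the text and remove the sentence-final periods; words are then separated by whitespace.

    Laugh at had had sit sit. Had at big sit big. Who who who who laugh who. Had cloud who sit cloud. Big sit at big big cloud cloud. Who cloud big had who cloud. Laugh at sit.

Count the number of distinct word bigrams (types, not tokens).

38 tokens → 37 bigram windows in total.
Repeated bigrams (each contributes count−1 duplicates):
  who who: 3
  at big: 2
  big sit: 2
  cloud big: 2
  cloud who: 2
  laugh at: 2
  who cloud: 2
8 duplicate windows → 37 − 8 = 29 distinct.

29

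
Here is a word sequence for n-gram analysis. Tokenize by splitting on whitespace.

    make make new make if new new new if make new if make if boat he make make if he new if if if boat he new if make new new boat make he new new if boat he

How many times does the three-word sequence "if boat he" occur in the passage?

Scanning the 37 overlapping trigram windows for "if boat he":
  position 14–16: if boat he
  position 24–26: if boat he
  position 37–39: if boat he

3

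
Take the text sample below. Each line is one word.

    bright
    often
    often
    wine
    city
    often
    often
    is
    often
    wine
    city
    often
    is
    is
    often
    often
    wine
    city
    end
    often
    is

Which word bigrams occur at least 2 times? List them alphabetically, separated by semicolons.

city often; is often; often is; often often; often wine; wine city

Bigram counts meeting the condition (at least 2 times):
  city often: 2
  is often: 2
  often is: 3
  often often: 3
  often wine: 3
  wine city: 3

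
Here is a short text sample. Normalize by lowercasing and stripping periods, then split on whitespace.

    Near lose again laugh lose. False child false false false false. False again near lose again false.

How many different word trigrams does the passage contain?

17 tokens → 15 trigram windows in total.
Repeated trigrams (each contributes count−1 duplicates):
  false false false: 3
  near lose again: 2
3 duplicate windows → 15 − 3 = 12 distinct.

12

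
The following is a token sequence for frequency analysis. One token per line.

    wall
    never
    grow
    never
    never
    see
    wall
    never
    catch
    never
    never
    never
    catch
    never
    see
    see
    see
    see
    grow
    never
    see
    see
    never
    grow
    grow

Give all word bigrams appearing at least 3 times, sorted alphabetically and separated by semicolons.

Bigram counts meeting the condition (at least 3 times):
  never never: 3
  never see: 3
  see see: 4

never never; never see; see see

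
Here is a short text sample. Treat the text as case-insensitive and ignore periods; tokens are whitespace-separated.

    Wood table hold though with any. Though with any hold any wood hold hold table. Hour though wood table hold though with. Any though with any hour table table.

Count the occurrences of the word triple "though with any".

4

Scanning the 27 overlapping trigram windows for "though with any":
  position 4–6: though with any
  position 7–9: though with any
  position 21–23: though with any
  position 24–26: though with any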